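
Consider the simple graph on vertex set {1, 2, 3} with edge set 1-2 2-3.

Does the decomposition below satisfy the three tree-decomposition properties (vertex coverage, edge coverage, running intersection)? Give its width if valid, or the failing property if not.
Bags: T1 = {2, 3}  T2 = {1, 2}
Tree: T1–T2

Every vertex of G appears in some bag (union = {1, 2, 3}); every edge is covered by a bag; and for each vertex v the set of bags containing v is connected in the bag tree. The decomposition is therefore valid. The largest bag has 2 vertices, so the width is 1.

Yes; width 1.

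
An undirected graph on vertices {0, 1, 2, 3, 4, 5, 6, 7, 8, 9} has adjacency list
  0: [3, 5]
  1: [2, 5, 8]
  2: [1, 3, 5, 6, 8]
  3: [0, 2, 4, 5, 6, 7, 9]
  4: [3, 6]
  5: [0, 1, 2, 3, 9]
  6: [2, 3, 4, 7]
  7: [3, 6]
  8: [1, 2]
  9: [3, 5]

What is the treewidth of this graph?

A width-2 tree decomposition is:
Bags: B1 = {1, 2, 5}  B2 = {2, 3, 5}  B3 = {1, 2, 8}  B4 = {3, 5, 9}  B5 = {0, 3, 5}  B6 = {2, 3, 6}  B7 = {3, 4, 6}  B8 = {3, 6, 7}
Tree: B1–B2, B1–B3, B2–B4, B2–B5, B2–B6, B6–B7, B7–B8
Each bag holds 3 vertices, so the decomposition has width 2, which upper-bounds the treewidth. On the other hand G contains the 3-clique {1, 2, 8}. A clique must lie in a single bag of any decomposition, so no decomposition can have width below 2. The upper and lower bounds meet at 2, so that is the treewidth.

2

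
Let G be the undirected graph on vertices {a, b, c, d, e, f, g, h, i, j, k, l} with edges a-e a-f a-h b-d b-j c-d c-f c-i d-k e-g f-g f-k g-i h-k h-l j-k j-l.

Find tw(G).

A width-3 tree decomposition is:
Bags: B1 = {a, e, g, i}  B2 = {a, f, g, i}  B3 = {a, c, f, i}  B4 = {a, c, f, h}  B5 = {c, f, h, k}  B6 = {c, d, h, k}  B7 = {d, h, k, l}  B8 = {d, j, k, l}  B9 = {b, d, j, l}
Tree: B1–B2, B2–B3, B3–B4, B4–B5, B5–B6, B6–B7, B7–B8, B8–B9
Each bag holds 4 vertices, so the decomposition has width 3, which upper-bounds the treewidth. For the lower bound: the 4 vertex sets {e,g,i}, {a}, {f}, {c,d,h,k} are disjoint, each induces a connected subgraph, and every pair is joined by at least one edge of G. Contracting each set to a single vertex therefore yields K_{4} as a minor, and since treewidth is minor-monotone, tw(G) ≥ tw(K_{4}) = 3. Combining the bounds, tw(G) = 3.

3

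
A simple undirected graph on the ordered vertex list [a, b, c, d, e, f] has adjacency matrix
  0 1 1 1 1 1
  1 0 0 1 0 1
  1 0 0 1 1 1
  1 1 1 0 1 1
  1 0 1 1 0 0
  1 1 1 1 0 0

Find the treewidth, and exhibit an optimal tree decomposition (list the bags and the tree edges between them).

Treewidth 3.
One optimal decomposition is:
Bags: B1 = {a, c, d, f}  B2 = {a, b, d, f}  B3 = {a, c, d, e}
Tree: B1–B2, B1–B3

Each bag holds 4 vertices, so the decomposition has width 3, which upper-bounds the treewidth. On the other hand G contains the 4-clique {a, c, d, e}. A clique must lie in a single bag of any decomposition, so no decomposition can have width below 3. Therefore the treewidth is 3.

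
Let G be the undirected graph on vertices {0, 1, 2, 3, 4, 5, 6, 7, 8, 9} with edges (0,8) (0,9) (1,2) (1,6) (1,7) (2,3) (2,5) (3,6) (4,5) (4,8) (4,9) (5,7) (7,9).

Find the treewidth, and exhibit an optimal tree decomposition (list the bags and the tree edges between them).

Treewidth 2.
Bags: B1 = {0, 4, 8}  B2 = {0, 4, 9}  B3 = {4, 5, 9}  B4 = {5, 7, 9}  B5 = {2, 5, 7}  B6 = {1, 2, 7}  B7 = {1, 2, 3}  B8 = {1, 3, 6}
Tree: B1–B2, B2–B3, B3–B4, B4–B5, B5–B6, B6–B7, B7–B8

Every bag has size at most 3, so the width is 3 − 1 = 2 and tw(G) ≤ 2. The edges 8–0–9–4–8 form a cycle, so G is not a tree and its treewidth is at least 2. Combining the bounds, tw(G) = 2.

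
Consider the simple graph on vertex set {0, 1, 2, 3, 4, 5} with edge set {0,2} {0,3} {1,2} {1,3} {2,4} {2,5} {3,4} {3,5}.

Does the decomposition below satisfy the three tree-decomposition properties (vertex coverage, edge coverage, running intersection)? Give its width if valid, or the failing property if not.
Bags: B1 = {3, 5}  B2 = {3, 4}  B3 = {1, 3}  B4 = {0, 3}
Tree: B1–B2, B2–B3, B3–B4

No — vertex 2 appears in no bag.

A tree decomposition must satisfy three properties: every vertex lies in some bag; for every edge, both endpoints lie together in some bag; and for every vertex, the bags containing it form a connected subtree. Here vertex 2 appears in no bag, so the decomposition is invalid.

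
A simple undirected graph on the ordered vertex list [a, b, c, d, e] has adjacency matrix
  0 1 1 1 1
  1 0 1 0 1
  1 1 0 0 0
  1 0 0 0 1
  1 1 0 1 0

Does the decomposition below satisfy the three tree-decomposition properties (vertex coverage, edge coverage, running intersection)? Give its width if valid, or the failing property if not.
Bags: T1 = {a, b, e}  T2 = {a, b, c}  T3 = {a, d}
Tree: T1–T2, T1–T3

A tree decomposition must satisfy three properties: every vertex lies in some bag; for every edge, both endpoints lie together in some bag; and for every vertex, the bags containing it form a connected subtree. Here edge (e,d) lies in no bag, so the decomposition is invalid.

No — edge (e,d) lies in no bag.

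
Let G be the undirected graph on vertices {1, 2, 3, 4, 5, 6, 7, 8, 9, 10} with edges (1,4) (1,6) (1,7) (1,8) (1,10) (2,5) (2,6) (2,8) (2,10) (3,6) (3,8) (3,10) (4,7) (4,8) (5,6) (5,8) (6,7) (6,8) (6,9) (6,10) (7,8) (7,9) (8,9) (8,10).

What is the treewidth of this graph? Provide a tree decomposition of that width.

The largest bag has 4 vertices, giving width 3; this decomposition certifies tw(G) ≤ 3. For the lower bound, the 4 vertices {1, 4, 7, 8} are pairwise adjacent, and any tree decomposition puts a clique entirely inside one bag — forcing width ≥ 3. Combining the bounds, tw(G) = 3.

Treewidth 3.
Bags: B1 = {1, 6, 8, 10}  B2 = {2, 6, 8, 10}  B3 = {1, 6, 7, 8}  B4 = {6, 7, 8, 9}  B5 = {3, 6, 8, 10}  B6 = {2, 5, 6, 8}  B7 = {1, 4, 7, 8}
Tree: B1–B2, B1–B3, B3–B4, B1–B5, B2–B6, B3–B7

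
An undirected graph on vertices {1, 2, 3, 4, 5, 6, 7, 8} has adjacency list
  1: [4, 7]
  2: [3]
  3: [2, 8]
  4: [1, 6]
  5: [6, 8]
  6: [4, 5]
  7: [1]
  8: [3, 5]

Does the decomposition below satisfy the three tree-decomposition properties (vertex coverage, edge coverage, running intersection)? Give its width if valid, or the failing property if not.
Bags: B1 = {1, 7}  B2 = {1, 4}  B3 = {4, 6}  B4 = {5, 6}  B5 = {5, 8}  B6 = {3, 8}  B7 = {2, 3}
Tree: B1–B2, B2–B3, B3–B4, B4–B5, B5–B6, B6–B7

Yes; width 1.

Vertex coverage: the bags together contain {1, 2, 3, 4, 5, 6, 7, 8}, the full vertex set. Edge coverage: each edge of G has both endpoints in at least one bag. Running intersection: for every vertex, the bags containing it form a connected subtree. All three properties hold, so this is a valid tree decomposition of width max|bag| − 1 = 1, and hence tw(G) ≤ 1.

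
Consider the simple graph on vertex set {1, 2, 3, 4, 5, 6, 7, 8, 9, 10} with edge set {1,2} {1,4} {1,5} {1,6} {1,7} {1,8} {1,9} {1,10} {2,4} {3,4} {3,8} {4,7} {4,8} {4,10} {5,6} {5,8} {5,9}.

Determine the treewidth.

A width-2 tree decomposition is:
Bags: B1 = {1, 4, 8}  B2 = {1, 2, 4}  B3 = {1, 4, 7}  B4 = {1, 5, 8}  B5 = {1, 5, 6}  B6 = {3, 4, 8}  B7 = {1, 4, 10}  B8 = {1, 5, 9}
Tree: B1–B2, B2–B3, B1–B4, B4–B5, B1–B6, B1–B7, B4–B8
Each bag holds 3 vertices, so the decomposition has width 2, which upper-bounds the treewidth. Conversely, {1, 5, 9} is a clique of size 3, and the vertices of any clique must share a bag in every tree decomposition; so some bag has ≥ 3 vertices and tw(G) ≥ 2. The upper and lower bounds meet at 2, so that is the treewidth.

2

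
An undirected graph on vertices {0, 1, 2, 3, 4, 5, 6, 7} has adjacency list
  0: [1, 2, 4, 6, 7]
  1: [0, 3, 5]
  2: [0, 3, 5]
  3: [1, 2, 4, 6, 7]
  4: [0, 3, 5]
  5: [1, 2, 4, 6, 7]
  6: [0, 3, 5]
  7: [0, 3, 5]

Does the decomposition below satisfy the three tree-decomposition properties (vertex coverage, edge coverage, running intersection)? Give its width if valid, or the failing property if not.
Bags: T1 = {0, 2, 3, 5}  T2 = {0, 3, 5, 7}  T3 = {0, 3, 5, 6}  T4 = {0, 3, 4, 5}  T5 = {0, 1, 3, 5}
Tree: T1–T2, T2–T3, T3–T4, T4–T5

Yes; width 3.

Every vertex of G appears in some bag (union = {0, 1, 2, 3, 4, 5, 6, 7}); every edge is covered by a bag; and for each vertex v the set of bags containing v is connected in the bag tree. The decomposition is therefore valid. The largest bag has 4 vertices, so the width is 3.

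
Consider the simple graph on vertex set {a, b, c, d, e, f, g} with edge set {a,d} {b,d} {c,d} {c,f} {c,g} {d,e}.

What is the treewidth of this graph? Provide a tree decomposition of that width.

Each bag holds 2 vertices, so the decomposition has width 1, which upper-bounds the treewidth. Any graph with an edge has treewidth ≥ 1, and G has the edge c–f. Combining the bounds, tw(G) = 1.

Treewidth 1.
Bags: B1 = {c, f}  B2 = {c, d}  B3 = {b, d}  B4 = {c, g}  B5 = {d, e}  B6 = {a, d}
Tree: B1–B2, B2–B3, B2–B4, B3–B5, B3–B6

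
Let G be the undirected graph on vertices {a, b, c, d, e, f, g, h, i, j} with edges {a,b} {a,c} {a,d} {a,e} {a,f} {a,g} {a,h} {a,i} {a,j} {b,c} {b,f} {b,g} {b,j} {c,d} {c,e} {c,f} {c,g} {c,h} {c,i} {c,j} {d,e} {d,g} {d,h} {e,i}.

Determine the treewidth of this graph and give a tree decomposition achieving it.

Treewidth 3.
One such decomposition:
Bags: B1 = {a, b, c, g}  B2 = {a, c, d, g}  B3 = {a, c, d, e}  B4 = {a, c, e, i}  B5 = {a, b, c, j}  B6 = {a, c, d, h}  B7 = {a, b, c, f}
Tree: B1–B2, B2–B3, B3–B4, B1–B5, B2–B6, B1–B7

The largest bag has 4 vertices, giving width 3; this decomposition certifies tw(G) ≤ 3. For the lower bound, the 4 vertices {a, c, d, g} are pairwise adjacent, and any tree decomposition puts a clique entirely inside one bag — forcing width ≥ 3. Hence tw(G) = 3 exactly.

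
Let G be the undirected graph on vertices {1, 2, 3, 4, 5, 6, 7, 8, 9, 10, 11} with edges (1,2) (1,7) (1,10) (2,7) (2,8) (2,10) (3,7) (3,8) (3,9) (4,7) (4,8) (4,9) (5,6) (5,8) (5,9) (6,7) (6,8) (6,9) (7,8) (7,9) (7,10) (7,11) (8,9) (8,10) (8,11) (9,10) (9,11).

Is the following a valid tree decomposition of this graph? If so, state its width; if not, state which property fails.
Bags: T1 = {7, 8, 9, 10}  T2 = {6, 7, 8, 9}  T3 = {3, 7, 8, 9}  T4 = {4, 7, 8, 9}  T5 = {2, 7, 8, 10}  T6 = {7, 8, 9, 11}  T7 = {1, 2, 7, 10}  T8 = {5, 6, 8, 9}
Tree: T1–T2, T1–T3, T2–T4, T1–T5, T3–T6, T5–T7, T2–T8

Yes; width 3.

Vertex coverage: the bags together contain {1, 2, 3, 4, 5, 6, 7, 8, 9, 10, 11}, the full vertex set. Edge coverage: each edge of G has both endpoints in at least one bag. Running intersection: for every vertex, the bags containing it form a connected subtree. All three properties hold, so this is a valid tree decomposition of width max|bag| − 1 = 3, and hence tw(G) ≤ 3.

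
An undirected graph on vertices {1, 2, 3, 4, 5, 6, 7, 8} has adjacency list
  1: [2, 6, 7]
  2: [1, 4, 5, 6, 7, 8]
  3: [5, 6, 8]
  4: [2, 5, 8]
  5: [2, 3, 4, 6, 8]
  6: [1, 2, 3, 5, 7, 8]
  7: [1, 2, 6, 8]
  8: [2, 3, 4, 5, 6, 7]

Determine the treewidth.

3

A width-3 tree decomposition is:
Bags: B1 = {2, 4, 5, 8}  B2 = {2, 5, 6, 8}  B3 = {2, 6, 7, 8}  B4 = {3, 5, 6, 8}  B5 = {1, 2, 6, 7}
Tree: B1–B2, B2–B3, B2–B4, B3–B5
Each bag holds 4 vertices, so the decomposition has width 3, which upper-bounds the treewidth. On the other hand G contains the 4-clique {2, 4, 5, 8}. A clique must lie in a single bag of any decomposition, so no decomposition can have width below 3. Hence tw(G) = 3 exactly.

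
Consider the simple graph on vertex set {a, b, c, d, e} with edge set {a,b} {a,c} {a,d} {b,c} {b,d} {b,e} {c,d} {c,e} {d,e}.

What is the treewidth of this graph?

3

A width-3 tree decomposition is:
Bags: B1 = {b, c, d, e}  B2 = {a, b, c, d}
Tree: B1–B2
The largest bag has 4 vertices, giving width 3; this decomposition certifies tw(G) ≤ 3. Conversely, {b, c, d, e} is a clique of size 4, and the vertices of any clique must share a bag in every tree decomposition; so some bag has ≥ 4 vertices and tw(G) ≥ 3. Combining the bounds, tw(G) = 3.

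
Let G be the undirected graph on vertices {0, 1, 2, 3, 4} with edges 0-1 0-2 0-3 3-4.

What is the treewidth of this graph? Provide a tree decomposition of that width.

Treewidth 1.
One optimal decomposition is:
Bags: B1 = {0, 2}  B2 = {0, 1}  B3 = {0, 3}  B4 = {3, 4}
Tree: B1–B2, B2–B3, B3–B4

Each bag holds 2 vertices, so the decomposition has width 1, which upper-bounds the treewidth. G has an edge, so its treewidth is at least 1. The upper and lower bounds meet at 1, so that is the treewidth.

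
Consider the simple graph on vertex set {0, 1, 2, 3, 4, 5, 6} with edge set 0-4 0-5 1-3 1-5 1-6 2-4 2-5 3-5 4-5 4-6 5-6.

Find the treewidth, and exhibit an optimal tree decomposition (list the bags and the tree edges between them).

Every bag has size at most 3, so the width is 3 − 1 = 2 and tw(G) ≤ 2. For the lower bound, the 3 vertices {1, 3, 5} are pairwise adjacent, and any tree decomposition puts a clique entirely inside one bag — forcing width ≥ 2. Combining the bounds, tw(G) = 2.

Treewidth 2.
Bags: B1 = {4, 5, 6}  B2 = {0, 4, 5}  B3 = {2, 4, 5}  B4 = {1, 5, 6}  B5 = {1, 3, 5}
Tree: B1–B2, B2–B3, B1–B4, B4–B5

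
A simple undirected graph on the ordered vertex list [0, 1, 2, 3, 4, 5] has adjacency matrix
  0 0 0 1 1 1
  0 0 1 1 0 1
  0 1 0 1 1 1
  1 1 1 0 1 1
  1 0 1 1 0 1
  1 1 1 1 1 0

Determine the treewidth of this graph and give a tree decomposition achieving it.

Treewidth 3.
One optimal decomposition is:
Bags: B1 = {1, 2, 3, 5}  B2 = {2, 3, 4, 5}  B3 = {0, 3, 4, 5}
Tree: B1–B2, B2–B3

Each bag holds 4 vertices, so the decomposition has width 3, which upper-bounds the treewidth. Conversely, {0, 3, 4, 5} is a clique of size 4, and the vertices of any clique must share a bag in every tree decomposition; so some bag has ≥ 4 vertices and tw(G) ≥ 3. The upper and lower bounds meet at 3, so that is the treewidth.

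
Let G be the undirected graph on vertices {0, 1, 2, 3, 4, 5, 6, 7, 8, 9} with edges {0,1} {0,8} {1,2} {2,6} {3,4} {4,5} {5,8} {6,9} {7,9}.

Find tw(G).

A width-1 tree decomposition is:
Bags: B1 = {7, 9}  B2 = {6, 9}  B3 = {2, 6}  B4 = {1, 2}  B5 = {0, 1}  B6 = {0, 8}  B7 = {5, 8}  B8 = {4, 5}  B9 = {3, 4}
Tree: B1–B2, B2–B3, B3–B4, B4–B5, B5–B6, B6–B7, B7–B8, B8–B9
Each bag holds 2 vertices, so the decomposition has width 1, which upper-bounds the treewidth. Any graph with an edge has treewidth ≥ 1, and G has the edge 7–9. Hence tw(G) = 1 exactly.

1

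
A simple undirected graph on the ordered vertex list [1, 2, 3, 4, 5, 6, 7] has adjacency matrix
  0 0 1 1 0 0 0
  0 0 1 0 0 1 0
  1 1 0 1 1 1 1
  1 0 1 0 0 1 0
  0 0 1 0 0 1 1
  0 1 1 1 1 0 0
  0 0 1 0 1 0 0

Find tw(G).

A width-2 tree decomposition is:
Bags: B1 = {2, 3, 6}  B2 = {3, 5, 6}  B3 = {3, 5, 7}  B4 = {3, 4, 6}  B5 = {1, 3, 4}
Tree: B1–B2, B2–B3, B2–B4, B4–B5
Every bag has size at most 3, so the width is 3 − 1 = 2 and tw(G) ≤ 2. Conversely, {1, 3, 4} is a clique of size 3, and the vertices of any clique must share a bag in every tree decomposition; so some bag has ≥ 3 vertices and tw(G) ≥ 2. Combining the bounds, tw(G) = 2.

2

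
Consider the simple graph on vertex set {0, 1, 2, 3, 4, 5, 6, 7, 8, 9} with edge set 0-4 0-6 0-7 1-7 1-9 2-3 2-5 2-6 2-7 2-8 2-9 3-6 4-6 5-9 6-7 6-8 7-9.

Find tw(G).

A width-2 tree decomposition is:
Bags: B1 = {2, 7, 9}  B2 = {2, 6, 7}  B3 = {1, 7, 9}  B4 = {2, 6, 8}  B5 = {2, 3, 6}  B6 = {2, 5, 9}  B7 = {0, 6, 7}  B8 = {0, 4, 6}
Tree: B1–B2, B1–B3, B2–B4, B4–B5, B1–B6, B2–B7, B7–B8
The largest bag has 3 vertices, giving width 2; this decomposition certifies tw(G) ≤ 2. On the other hand G contains the 3-clique {0, 4, 6}. A clique must lie in a single bag of any decomposition, so no decomposition can have width below 2. Hence tw(G) = 2 exactly.

2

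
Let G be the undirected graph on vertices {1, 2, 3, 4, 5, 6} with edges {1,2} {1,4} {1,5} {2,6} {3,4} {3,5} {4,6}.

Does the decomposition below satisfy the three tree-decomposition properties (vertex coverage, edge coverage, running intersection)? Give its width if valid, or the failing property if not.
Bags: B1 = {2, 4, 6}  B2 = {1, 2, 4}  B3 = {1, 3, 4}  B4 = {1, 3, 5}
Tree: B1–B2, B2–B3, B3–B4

Vertex coverage: the bags together contain {1, 2, 3, 4, 5, 6}, the full vertex set. Edge coverage: each edge of G has both endpoints in at least one bag. Running intersection: for every vertex, the bags containing it form a connected subtree. All three properties hold, so this is a valid tree decomposition of width max|bag| − 1 = 2, and hence tw(G) ≤ 2.

Yes; width 2.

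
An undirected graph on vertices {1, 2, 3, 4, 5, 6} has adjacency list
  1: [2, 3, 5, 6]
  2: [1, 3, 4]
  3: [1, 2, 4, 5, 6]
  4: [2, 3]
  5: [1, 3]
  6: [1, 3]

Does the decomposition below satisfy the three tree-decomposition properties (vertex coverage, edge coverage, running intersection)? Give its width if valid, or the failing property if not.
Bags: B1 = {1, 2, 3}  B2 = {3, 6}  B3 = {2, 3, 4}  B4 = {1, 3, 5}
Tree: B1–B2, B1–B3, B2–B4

A tree decomposition must satisfy three properties: every vertex lies in some bag; for every edge, both endpoints lie together in some bag; and for every vertex, the bags containing it form a connected subtree. Here edge (1,6) lies in no bag, so the decomposition is invalid.

No — edge (1,6) lies in no bag.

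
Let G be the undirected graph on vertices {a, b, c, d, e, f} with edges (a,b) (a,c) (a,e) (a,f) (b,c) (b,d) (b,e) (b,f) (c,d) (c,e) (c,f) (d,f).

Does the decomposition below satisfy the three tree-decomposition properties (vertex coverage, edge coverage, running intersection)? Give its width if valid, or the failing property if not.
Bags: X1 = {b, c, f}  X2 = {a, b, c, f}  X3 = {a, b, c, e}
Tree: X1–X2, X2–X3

No — vertex d appears in no bag.

A tree decomposition must satisfy three properties: every vertex lies in some bag; for every edge, both endpoints lie together in some bag; and for every vertex, the bags containing it form a connected subtree. Here vertex d appears in no bag, so the decomposition is invalid.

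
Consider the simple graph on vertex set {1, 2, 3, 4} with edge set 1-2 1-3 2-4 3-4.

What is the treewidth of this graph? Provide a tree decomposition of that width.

Treewidth 2.
One optimal decomposition is:
Bags: B1 = {1, 2, 4}  B2 = {1, 3, 4}
Tree: B1–B2

Each bag holds 3 vertices, so the decomposition has width 2, which upper-bounds the treewidth. For the lower bound, G contains the cycle 1–2–4–3–1, so G is not a forest; only forests have treewidth ≤ 1, hence tw(G) ≥ 2. Combining the bounds, tw(G) = 2.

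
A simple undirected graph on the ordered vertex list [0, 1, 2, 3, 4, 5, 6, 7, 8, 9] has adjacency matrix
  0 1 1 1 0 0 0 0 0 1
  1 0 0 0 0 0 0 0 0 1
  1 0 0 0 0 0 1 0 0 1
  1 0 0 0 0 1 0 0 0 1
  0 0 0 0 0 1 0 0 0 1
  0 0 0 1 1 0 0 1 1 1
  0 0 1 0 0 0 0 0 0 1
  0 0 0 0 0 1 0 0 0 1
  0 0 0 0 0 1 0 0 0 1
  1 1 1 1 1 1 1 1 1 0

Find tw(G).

2

A width-2 tree decomposition is:
Bags: B1 = {0, 2, 9}  B2 = {0, 3, 9}  B3 = {3, 5, 9}  B4 = {2, 6, 9}  B5 = {0, 1, 9}  B6 = {5, 8, 9}  B7 = {4, 5, 9}  B8 = {5, 7, 9}
Tree: B1–B2, B2–B3, B1–B4, B2–B5, B3–B6, B6–B7, B6–B8
Every bag has size at most 3, so the width is 3 − 1 = 2 and tw(G) ≤ 2. On the other hand G contains the 3-clique {0, 1, 9}. A clique must lie in a single bag of any decomposition, so no decomposition can have width below 2. Combining the bounds, tw(G) = 2.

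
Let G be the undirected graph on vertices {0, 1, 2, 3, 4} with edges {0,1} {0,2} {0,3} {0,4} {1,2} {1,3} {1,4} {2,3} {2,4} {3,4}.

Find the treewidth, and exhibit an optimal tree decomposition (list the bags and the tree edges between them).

Treewidth 4.
One such decomposition:
Bags: B1 = {0, 1, 2, 3, 4}
Tree: (single bag)

A single bag containing all 5 vertices is trivially a valid decomposition of width 4. For the lower bound, the 5 vertices {0, 1, 2, 3, 4} are pairwise adjacent, and any tree decomposition puts a clique entirely inside one bag — forcing width ≥ 4. Hence tw(G) = 4 exactly.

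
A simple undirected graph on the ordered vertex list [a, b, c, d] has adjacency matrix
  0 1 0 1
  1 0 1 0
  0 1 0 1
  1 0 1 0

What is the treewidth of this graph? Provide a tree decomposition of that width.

Treewidth 2.
One such decomposition:
Bags: B1 = {a, c, d}  B2 = {a, b, c}
Tree: B1–B2

Each bag holds 3 vertices, so the decomposition has width 2, which upper-bounds the treewidth. The edges a–d–c–b–a form a cycle, so G is not a tree and its treewidth is at least 2. The upper and lower bounds meet at 2, so that is the treewidth.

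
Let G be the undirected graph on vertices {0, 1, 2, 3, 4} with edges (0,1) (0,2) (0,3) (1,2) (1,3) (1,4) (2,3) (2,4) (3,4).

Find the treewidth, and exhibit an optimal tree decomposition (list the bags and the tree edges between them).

Treewidth 3.
One such decomposition:
Bags: B1 = {0, 1, 2, 3}  B2 = {1, 2, 3, 4}
Tree: B1–B2

Every bag has size at most 4, so the width is 4 − 1 = 3 and tw(G) ≤ 3. For the lower bound, the 4 vertices {0, 1, 2, 3} are pairwise adjacent, and any tree decomposition puts a clique entirely inside one bag — forcing width ≥ 3. Hence tw(G) = 3 exactly.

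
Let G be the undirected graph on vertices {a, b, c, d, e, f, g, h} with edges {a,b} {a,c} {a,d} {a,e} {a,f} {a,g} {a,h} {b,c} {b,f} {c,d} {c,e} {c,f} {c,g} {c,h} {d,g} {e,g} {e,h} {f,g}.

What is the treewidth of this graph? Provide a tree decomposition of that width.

The largest bag has 4 vertices, giving width 3; this decomposition certifies tw(G) ≤ 3. On the other hand G contains the 4-clique {a, c, d, g}. A clique must lie in a single bag of any decomposition, so no decomposition can have width below 3. Therefore the treewidth is 3.

Treewidth 3.
One optimal decomposition is:
Bags: B1 = {a, c, e, g}  B2 = {a, c, f, g}  B3 = {a, b, c, f}  B4 = {a, c, d, g}  B5 = {a, c, e, h}
Tree: B1–B2, B2–B3, B1–B4, B1–B5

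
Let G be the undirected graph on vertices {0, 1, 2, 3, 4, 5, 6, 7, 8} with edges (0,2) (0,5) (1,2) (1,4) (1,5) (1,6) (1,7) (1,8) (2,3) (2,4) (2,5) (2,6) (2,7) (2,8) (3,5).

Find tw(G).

A width-2 tree decomposition is:
Bags: B1 = {1, 2, 7}  B2 = {1, 2, 8}  B3 = {1, 2, 5}  B4 = {2, 3, 5}  B5 = {0, 2, 5}  B6 = {1, 2, 4}  B7 = {1, 2, 6}
Tree: B1–B2, B2–B3, B3–B4, B3–B5, B1–B6, B2–B7
Every bag has size at most 3, so the width is 3 − 1 = 2 and tw(G) ≤ 2. For the lower bound, the 3 vertices {0, 2, 5} are pairwise adjacent, and any tree decomposition puts a clique entirely inside one bag — forcing width ≥ 2. Combining the bounds, tw(G) = 2.

2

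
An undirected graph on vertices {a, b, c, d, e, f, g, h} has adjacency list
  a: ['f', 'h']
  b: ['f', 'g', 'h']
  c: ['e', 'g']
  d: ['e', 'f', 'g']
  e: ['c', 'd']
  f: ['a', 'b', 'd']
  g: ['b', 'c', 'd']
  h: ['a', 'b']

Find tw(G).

2

A width-2 tree decomposition is:
Bags: B1 = {a, b, h}  B2 = {a, b, f}  B3 = {b, f, g}  B4 = {d, f, g}  B5 = {c, d, g}  B6 = {c, d, e}
Tree: B1–B2, B2–B3, B3–B4, B4–B5, B5–B6
Every bag has size at most 3, so the width is 3 − 1 = 2 and tw(G) ≤ 2. The edges h–a–f–b–h form a cycle, so G is not a tree and its treewidth is at least 2. Therefore the treewidth is 2.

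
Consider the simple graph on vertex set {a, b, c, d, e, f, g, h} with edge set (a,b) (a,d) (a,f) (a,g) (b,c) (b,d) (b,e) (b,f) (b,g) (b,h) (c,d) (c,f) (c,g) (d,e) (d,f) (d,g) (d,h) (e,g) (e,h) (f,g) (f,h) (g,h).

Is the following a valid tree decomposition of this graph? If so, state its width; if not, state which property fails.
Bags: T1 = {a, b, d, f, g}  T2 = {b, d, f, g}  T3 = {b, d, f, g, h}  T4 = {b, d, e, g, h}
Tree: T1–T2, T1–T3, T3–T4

A tree decomposition must satisfy three properties: every vertex lies in some bag; for every edge, both endpoints lie together in some bag; and for every vertex, the bags containing it form a connected subtree. Here vertex c appears in no bag, so the decomposition is invalid.

No — vertex c appears in no bag.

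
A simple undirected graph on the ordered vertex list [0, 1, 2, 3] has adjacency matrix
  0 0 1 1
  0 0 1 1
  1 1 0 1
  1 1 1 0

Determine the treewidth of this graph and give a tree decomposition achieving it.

Each bag holds 3 vertices, so the decomposition has width 2, which upper-bounds the treewidth. For the lower bound, the 3 vertices {0, 2, 3} are pairwise adjacent, and any tree decomposition puts a clique entirely inside one bag — forcing width ≥ 2. Therefore the treewidth is 2.

Treewidth 2.
One such decomposition:
Bags: B1 = {1, 2, 3}  B2 = {0, 2, 3}
Tree: B1–B2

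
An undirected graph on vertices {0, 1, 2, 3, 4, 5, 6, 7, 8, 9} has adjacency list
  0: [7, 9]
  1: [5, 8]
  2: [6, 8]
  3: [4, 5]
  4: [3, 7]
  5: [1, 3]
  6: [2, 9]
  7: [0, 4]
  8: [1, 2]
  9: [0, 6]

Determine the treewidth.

A width-2 tree decomposition is:
Bags: B1 = {3, 4, 7}  B2 = {0, 3, 7}  B3 = {0, 3, 9}  B4 = {3, 6, 9}  B5 = {2, 3, 6}  B6 = {2, 3, 8}  B7 = {1, 3, 8}  B8 = {1, 3, 5}
Tree: B1–B2, B2–B3, B3–B4, B4–B5, B5–B6, B6–B7, B7–B8
Every bag has size at most 3, so the width is 3 − 1 = 2 and tw(G) ≤ 2. Since 3–4–7–0–9–6–2–8–1–5–3 is a cycle in G, G is not acyclic. Forests are exactly the graphs of treewidth ≤ 1, so tw(G) ≥ 2. Therefore the treewidth is 2.

2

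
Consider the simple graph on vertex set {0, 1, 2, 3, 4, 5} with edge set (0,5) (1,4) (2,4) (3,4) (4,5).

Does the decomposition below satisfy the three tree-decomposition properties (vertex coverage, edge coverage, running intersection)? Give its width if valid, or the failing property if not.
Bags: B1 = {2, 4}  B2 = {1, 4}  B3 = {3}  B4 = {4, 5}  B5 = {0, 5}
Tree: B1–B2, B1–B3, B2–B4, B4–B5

A tree decomposition must satisfy three properties: every vertex lies in some bag; for every edge, both endpoints lie together in some bag; and for every vertex, the bags containing it form a connected subtree. Here edge (4,3) lies in no bag, so the decomposition is invalid.

No — edge (4,3) lies in no bag.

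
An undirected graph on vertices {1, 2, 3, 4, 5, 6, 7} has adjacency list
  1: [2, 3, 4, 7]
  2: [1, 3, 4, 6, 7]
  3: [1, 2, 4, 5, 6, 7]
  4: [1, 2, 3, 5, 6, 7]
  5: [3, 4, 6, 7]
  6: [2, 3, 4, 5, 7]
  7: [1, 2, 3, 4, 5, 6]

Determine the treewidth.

A width-4 tree decomposition is:
Bags: B1 = {2, 3, 4, 6, 7}  B2 = {3, 4, 5, 6, 7}  B3 = {1, 2, 3, 4, 7}
Tree: B1–B2, B1–B3
Every bag has size at most 5, so the width is 5 − 1 = 4 and tw(G) ≤ 4. On the other hand G contains the 5-clique {1, 2, 3, 4, 7}. A clique must lie in a single bag of any decomposition, so no decomposition can have width below 4. Combining the bounds, tw(G) = 4.

4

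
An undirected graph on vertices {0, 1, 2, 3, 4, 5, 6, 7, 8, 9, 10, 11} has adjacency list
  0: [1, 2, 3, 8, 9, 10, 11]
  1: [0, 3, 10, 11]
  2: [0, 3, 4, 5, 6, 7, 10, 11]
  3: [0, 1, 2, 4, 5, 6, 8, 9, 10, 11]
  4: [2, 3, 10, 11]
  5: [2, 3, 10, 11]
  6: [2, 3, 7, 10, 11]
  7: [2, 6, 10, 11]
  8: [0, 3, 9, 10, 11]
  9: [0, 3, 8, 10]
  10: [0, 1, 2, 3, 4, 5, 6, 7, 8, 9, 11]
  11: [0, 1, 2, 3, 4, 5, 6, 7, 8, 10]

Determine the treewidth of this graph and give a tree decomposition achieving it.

Treewidth 4.
One optimal decomposition is:
Bags: B1 = {2, 3, 6, 10, 11}  B2 = {2, 3, 4, 10, 11}  B3 = {2, 6, 7, 10, 11}  B4 = {2, 3, 5, 10, 11}  B5 = {0, 2, 3, 10, 11}  B6 = {0, 1, 3, 10, 11}  B7 = {0, 3, 8, 10, 11}  B8 = {0, 3, 8, 9, 10}
Tree: B1–B2, B1–B3, B2–B4, B2–B5, B5–B6, B6–B7, B7–B8

The largest bag has 5 vertices, giving width 4; this decomposition certifies tw(G) ≤ 4. Conversely, {0, 3, 8, 9, 10} is a clique of size 5, and the vertices of any clique must share a bag in every tree decomposition; so some bag has ≥ 5 vertices and tw(G) ≥ 4. Therefore the treewidth is 4.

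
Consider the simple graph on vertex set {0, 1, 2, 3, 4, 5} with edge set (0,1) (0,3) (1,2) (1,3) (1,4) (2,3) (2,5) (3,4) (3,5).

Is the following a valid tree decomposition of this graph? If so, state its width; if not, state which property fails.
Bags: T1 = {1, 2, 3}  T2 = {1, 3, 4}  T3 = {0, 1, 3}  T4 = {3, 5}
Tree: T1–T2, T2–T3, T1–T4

No — edge (2,5) lies in no bag.

A tree decomposition must satisfy three properties: every vertex lies in some bag; for every edge, both endpoints lie together in some bag; and for every vertex, the bags containing it form a connected subtree. Here edge (2,5) lies in no bag, so the decomposition is invalid.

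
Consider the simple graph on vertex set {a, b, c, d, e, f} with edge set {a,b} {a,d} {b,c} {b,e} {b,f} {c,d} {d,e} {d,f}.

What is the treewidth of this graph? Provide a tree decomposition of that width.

Every bag has size at most 3, so the width is 3 − 1 = 2 and tw(G) ≤ 2. The edges d–e–b–a–d form a cycle, so G is not a tree and its treewidth is at least 2. The upper and lower bounds meet at 2, so that is the treewidth.

Treewidth 2.
One such decomposition:
Bags: B1 = {b, d, e}  B2 = {a, b, d}  B3 = {b, c, d}  B4 = {b, d, f}
Tree: B1–B2, B2–B3, B3–B4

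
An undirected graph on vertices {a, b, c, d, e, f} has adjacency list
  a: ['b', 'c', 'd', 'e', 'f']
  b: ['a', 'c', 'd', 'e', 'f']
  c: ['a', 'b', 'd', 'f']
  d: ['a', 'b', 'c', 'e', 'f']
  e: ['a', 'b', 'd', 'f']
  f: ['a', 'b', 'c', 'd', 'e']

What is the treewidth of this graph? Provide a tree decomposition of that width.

Treewidth 4.
Bags: B1 = {a, b, d, e, f}  B2 = {a, b, c, d, f}
Tree: B1–B2

Each bag holds 5 vertices, so the decomposition has width 4, which upper-bounds the treewidth. On the other hand G contains the 5-clique {a, b, d, e, f}. A clique must lie in a single bag of any decomposition, so no decomposition can have width below 4. Therefore the treewidth is 4.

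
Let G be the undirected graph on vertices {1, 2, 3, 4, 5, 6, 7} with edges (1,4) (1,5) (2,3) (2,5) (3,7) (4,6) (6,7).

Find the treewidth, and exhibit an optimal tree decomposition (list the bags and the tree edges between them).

Treewidth 2.
Bags: B1 = {1, 4, 6}  B2 = {1, 6, 7}  B3 = {1, 3, 7}  B4 = {1, 2, 3}  B5 = {1, 2, 5}
Tree: B1–B2, B2–B3, B3–B4, B4–B5

Each bag holds 3 vertices, so the decomposition has width 2, which upper-bounds the treewidth. Since 1–4–6–7–3–2–5–1 is a cycle in G, G is not acyclic. Forests are exactly the graphs of treewidth ≤ 1, so tw(G) ≥ 2. Hence tw(G) = 2 exactly.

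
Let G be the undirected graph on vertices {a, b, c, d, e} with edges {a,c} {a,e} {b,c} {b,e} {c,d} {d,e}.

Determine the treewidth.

2

A width-2 tree decomposition is:
Bags: B1 = {b, c, e}  B2 = {a, c, e}  B3 = {c, d, e}
Tree: B1–B2, B2–B3
The largest bag has 3 vertices, giving width 2; this decomposition certifies tw(G) ≤ 2. For the lower bound, G contains the cycle c–b–e–a–c, so G is not a forest; only forests have treewidth ≤ 1, hence tw(G) ≥ 2. Combining the bounds, tw(G) = 2.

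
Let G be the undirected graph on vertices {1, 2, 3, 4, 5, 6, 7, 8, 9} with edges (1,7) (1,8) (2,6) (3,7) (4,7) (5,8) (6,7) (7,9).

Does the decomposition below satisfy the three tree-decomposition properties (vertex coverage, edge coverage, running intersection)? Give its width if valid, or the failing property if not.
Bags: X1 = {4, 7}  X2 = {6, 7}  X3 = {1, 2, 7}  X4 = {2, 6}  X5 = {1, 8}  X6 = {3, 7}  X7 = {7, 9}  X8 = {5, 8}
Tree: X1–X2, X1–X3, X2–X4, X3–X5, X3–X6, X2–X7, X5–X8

A tree decomposition must satisfy three properties: every vertex lies in some bag; for every edge, both endpoints lie together in some bag; and for every vertex, the bags containing it form a connected subtree. Here bags containing vertex 2 are not connected in the tree, so the decomposition is invalid.

No — bags containing vertex 2 are not connected in the tree.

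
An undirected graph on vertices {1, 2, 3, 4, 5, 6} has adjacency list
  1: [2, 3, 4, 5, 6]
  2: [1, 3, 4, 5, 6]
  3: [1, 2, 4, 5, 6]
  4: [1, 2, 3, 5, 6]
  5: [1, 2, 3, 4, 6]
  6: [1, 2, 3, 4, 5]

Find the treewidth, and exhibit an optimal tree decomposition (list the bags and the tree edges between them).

Treewidth 5.
One such decomposition:
Bags: B1 = {1, 2, 3, 4, 5, 6}
Tree: (single bag)

With just one bag of size 6, the width is 6 − 1 = 5, so tw(G) ≤ 5. On the other hand G contains the 6-clique {1, 2, 3, 4, 5, 6}. A clique must lie in a single bag of any decomposition, so no decomposition can have width below 5. The upper and lower bounds meet at 5, so that is the treewidth.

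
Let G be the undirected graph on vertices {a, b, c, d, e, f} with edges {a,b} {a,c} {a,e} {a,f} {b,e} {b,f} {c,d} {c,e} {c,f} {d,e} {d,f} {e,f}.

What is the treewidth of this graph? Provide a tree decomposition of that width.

Treewidth 3.
One such decomposition:
Bags: B1 = {a, c, e, f}  B2 = {a, b, e, f}  B3 = {c, d, e, f}
Tree: B1–B2, B1–B3

Every bag has size at most 4, so the width is 4 − 1 = 3 and tw(G) ≤ 3. Conversely, {c, d, e, f} is a clique of size 4, and the vertices of any clique must share a bag in every tree decomposition; so some bag has ≥ 4 vertices and tw(G) ≥ 3. Combining the bounds, tw(G) = 3.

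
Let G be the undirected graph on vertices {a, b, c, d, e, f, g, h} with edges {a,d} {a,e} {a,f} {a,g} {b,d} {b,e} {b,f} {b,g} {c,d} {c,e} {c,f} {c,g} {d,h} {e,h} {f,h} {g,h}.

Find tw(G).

A width-4 tree decomposition is:
Bags: B1 = {a, b, c, d, h}  B2 = {a, b, c, g, h}  B3 = {a, b, c, e, h}  B4 = {a, b, c, f, h}
Tree: B1–B2, B2–B3, B3–B4
Every bag has size at most 5, so the width is 5 − 1 = 4 and tw(G) ≤ 4. For the lower bound: the 5 vertex sets {b,d}, {c,g}, {e,h}, {a}, {f} are disjoint, each induces a connected subgraph, and every pair is joined by at least one edge of G. Contracting each set to a single vertex therefore yields K_{5} as a minor, and since treewidth is minor-monotone, tw(G) ≥ tw(K_{5}) = 4. Combining the bounds, tw(G) = 4.

4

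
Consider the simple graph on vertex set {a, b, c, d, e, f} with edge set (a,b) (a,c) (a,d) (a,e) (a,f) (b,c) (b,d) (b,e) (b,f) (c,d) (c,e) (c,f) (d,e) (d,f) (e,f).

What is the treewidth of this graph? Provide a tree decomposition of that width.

Treewidth 5.
One such decomposition:
Bags: B1 = {a, b, c, d, e, f}
Tree: (single bag)

With just one bag of size 6, the width is 6 − 1 = 5, so tw(G) ≤ 5. For the lower bound, the 6 vertices {a, b, c, d, e, f} are pairwise adjacent, and any tree decomposition puts a clique entirely inside one bag — forcing width ≥ 5. Hence tw(G) = 5 exactly.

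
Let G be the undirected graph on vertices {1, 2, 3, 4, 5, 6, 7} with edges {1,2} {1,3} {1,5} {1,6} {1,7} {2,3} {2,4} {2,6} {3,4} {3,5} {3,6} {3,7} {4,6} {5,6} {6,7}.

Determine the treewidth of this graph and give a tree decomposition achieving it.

Treewidth 3.
One such decomposition:
Bags: B1 = {1, 2, 3, 6}  B2 = {1, 3, 6, 7}  B3 = {2, 3, 4, 6}  B4 = {1, 3, 5, 6}
Tree: B1–B2, B1–B3, B1–B4

Every bag has size at most 4, so the width is 4 − 1 = 3 and tw(G) ≤ 3. On the other hand G contains the 4-clique {1, 2, 3, 6}. A clique must lie in a single bag of any decomposition, so no decomposition can have width below 3. The upper and lower bounds meet at 3, so that is the treewidth.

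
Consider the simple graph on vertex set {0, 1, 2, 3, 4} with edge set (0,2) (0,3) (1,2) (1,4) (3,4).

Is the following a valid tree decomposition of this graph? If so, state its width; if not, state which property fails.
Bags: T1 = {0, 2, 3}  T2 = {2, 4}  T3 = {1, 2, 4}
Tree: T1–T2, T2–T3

A tree decomposition must satisfy three properties: every vertex lies in some bag; for every edge, both endpoints lie together in some bag; and for every vertex, the bags containing it form a connected subtree. Here edge (3,4) lies in no bag, so the decomposition is invalid.

No — edge (3,4) lies in no bag.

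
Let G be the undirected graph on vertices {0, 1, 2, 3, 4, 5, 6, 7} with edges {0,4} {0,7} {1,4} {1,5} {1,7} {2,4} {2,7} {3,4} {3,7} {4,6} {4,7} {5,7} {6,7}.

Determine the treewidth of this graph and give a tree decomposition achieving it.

The largest bag has 3 vertices, giving width 2; this decomposition certifies tw(G) ≤ 2. On the other hand G contains the 3-clique {0, 4, 7}. A clique must lie in a single bag of any decomposition, so no decomposition can have width below 2. Therefore the treewidth is 2.

Treewidth 2.
One optimal decomposition is:
Bags: B1 = {1, 4, 7}  B2 = {0, 4, 7}  B3 = {1, 5, 7}  B4 = {2, 4, 7}  B5 = {4, 6, 7}  B6 = {3, 4, 7}
Tree: B1–B2, B1–B3, B1–B4, B4–B5, B5–B6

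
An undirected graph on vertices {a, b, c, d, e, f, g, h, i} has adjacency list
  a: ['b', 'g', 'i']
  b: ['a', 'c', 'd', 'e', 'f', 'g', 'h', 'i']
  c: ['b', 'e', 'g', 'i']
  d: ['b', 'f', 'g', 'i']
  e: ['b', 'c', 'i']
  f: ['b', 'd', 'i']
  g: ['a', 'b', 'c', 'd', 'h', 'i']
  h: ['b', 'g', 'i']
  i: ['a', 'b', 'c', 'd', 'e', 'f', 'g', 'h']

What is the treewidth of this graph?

A width-3 tree decomposition is:
Bags: B1 = {b, g, h, i}  B2 = {b, d, g, i}  B3 = {a, b, g, i}  B4 = {b, d, f, i}  B5 = {b, c, g, i}  B6 = {b, c, e, i}
Tree: B1–B2, B2–B3, B2–B4, B2–B5, B5–B6
Every bag has size at most 4, so the width is 4 − 1 = 3 and tw(G) ≤ 3. Conversely, {b, d, g, i} is a clique of size 4, and the vertices of any clique must share a bag in every tree decomposition; so some bag has ≥ 4 vertices and tw(G) ≥ 3. Therefore the treewidth is 3.

3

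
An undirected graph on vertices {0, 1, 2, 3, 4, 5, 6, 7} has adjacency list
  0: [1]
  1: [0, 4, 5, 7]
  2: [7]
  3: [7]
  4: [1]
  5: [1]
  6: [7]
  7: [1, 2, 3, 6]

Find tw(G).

1

A width-1 tree decomposition is:
Bags: B1 = {3, 7}  B2 = {2, 7}  B3 = {1, 7}  B4 = {6, 7}  B5 = {0, 1}  B6 = {1, 5}  B7 = {1, 4}
Tree: B1–B2, B1–B3, B3–B4, B3–B5, B5–B6, B3–B7
Every bag has size at most 2, so the width is 2 − 1 = 1 and tw(G) ≤ 1. Any graph with an edge has treewidth ≥ 1, and G has the edge 7–3. Combining the bounds, tw(G) = 1.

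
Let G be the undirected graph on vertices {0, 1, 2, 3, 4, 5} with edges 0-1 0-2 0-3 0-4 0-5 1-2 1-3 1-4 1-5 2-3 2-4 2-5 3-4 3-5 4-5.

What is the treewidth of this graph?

A width-5 tree decomposition is:
Bags: B1 = {0, 1, 2, 3, 4, 5}
Tree: (single bag)
A single bag containing all 6 vertices is trivially a valid decomposition of width 5. For the lower bound, the 6 vertices {0, 1, 2, 3, 4, 5} are pairwise adjacent, and any tree decomposition puts a clique entirely inside one bag — forcing width ≥ 5. Combining the bounds, tw(G) = 5.

5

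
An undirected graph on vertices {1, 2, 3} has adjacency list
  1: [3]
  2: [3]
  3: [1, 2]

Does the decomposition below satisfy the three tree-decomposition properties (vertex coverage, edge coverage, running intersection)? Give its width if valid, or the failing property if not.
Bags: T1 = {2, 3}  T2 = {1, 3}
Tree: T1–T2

Vertex coverage: the bags together contain {1, 2, 3}, the full vertex set. Edge coverage: each edge of G has both endpoints in at least one bag. Running intersection: for every vertex, the bags containing it form a connected subtree. All three properties hold, so this is a valid tree decomposition of width max|bag| − 1 = 1, and hence tw(G) ≤ 1.

Yes; width 1.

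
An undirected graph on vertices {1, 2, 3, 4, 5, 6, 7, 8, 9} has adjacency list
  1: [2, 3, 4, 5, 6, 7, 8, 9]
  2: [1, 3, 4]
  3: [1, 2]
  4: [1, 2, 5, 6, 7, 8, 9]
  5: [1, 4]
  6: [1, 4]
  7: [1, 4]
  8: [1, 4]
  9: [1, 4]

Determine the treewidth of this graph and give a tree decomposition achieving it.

Each bag holds 3 vertices, so the decomposition has width 2, which upper-bounds the treewidth. On the other hand G contains the 3-clique {1, 2, 3}. A clique must lie in a single bag of any decomposition, so no decomposition can have width below 2. Therefore the treewidth is 2.

Treewidth 2.
One optimal decomposition is:
Bags: B1 = {1, 2, 4}  B2 = {1, 2, 3}  B3 = {1, 4, 8}  B4 = {1, 4, 6}  B5 = {1, 4, 9}  B6 = {1, 4, 7}  B7 = {1, 4, 5}
Tree: B1–B2, B1–B3, B3–B4, B1–B5, B1–B6, B3–B7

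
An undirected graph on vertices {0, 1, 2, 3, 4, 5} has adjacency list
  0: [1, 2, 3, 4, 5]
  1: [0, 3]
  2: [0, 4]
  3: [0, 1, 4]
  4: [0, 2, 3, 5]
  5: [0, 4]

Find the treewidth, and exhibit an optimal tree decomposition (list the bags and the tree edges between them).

Every bag has size at most 3, so the width is 3 − 1 = 2 and tw(G) ≤ 2. Conversely, {0, 1, 3} is a clique of size 3, and the vertices of any clique must share a bag in every tree decomposition; so some bag has ≥ 3 vertices and tw(G) ≥ 2. Combining the bounds, tw(G) = 2.

Treewidth 2.
One such decomposition:
Bags: B1 = {0, 2, 4}  B2 = {0, 4, 5}  B3 = {0, 3, 4}  B4 = {0, 1, 3}
Tree: B1–B2, B1–B3, B3–B4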